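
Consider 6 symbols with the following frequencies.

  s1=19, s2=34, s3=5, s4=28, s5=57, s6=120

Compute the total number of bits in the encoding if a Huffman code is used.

Merge the two smallest weights repeatedly:
s3(5) + s1(19) → 24
24 + s4(28) → 52
s2(34) + 52 → 86
s5(57) + 86 → 143
s6(120) + 143 → 263
Each symbol's bit-cost is frequency × depth; summing gives 568 bits (equivalently 24 + 52 + 86 + 143 + 263).

568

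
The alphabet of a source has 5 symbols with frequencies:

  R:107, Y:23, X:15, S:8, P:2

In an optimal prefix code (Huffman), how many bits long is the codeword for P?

Repeatedly merge the two smallest:
P(2) + S(8) → 10
10 + X(15) → 25
Y(23) + 25 → 48
48 + R(107) → 155
The subtree containing P is merged 4 times, so code length = 4.

4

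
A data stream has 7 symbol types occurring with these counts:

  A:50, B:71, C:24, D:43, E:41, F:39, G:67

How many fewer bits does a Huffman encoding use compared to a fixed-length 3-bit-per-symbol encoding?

Fixed-length: 3 bits × 335 symbols = 1005 bits.
Huffman merges:
C(24) + F(39) → 63
E(41) + D(43) → 84
A(50) + 63 → 113
G(67) + B(71) → 138
84 + 113 → 197
138 + 197 → 335
Huffman total = 63 + 84 + 113 + 138 + 197 + 335 = 930 bits.
Saving = 1005 − 930 = 75 bits.

75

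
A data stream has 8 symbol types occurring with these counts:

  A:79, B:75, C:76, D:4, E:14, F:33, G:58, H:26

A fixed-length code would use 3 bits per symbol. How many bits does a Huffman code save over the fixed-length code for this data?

93

Fixed-length: 3 bits × 365 symbols = 1095 bits.
Huffman merges:
D(4) + E(14) → 18
18 + H(26) → 44
F(33) + 44 → 77
G(58) + B(75) → 133
C(76) + 77 → 153
A(79) + 133 → 212
153 + 212 → 365
Huffman total = 18 + 44 + 77 + 133 + 153 + 212 + 365 = 1002 bits.
Saving = 1095 − 1002 = 93 bits.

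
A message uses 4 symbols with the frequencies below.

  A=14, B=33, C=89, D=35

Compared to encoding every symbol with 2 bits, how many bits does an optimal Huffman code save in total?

Fixed-length: 2 bits × 171 symbols = 342 bits.
Huffman merges:
merge A(14) and B(33): 47
merge D(35) and 47: 82
merge 82 and C(89): 171
Huffman total = 47 + 82 + 171 = 300 bits.
Saving = 342 − 300 = 42 bits.

42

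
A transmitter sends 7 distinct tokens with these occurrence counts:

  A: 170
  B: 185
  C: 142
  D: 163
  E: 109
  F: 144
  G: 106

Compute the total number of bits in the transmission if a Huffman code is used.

2872

Build the Huffman tree bottom-up:
merge G(106) and E(109): 215
merge C(142) and F(144): 286
merge D(163) and A(170): 333
merge B(185) and 215: 400
merge 286 and 333: 619
merge 400 and 619: 1019
The encoded length is the sum of every internal node's weight: 215 + 286 + 333 + 400 + 619 + 1019 = 2872 bits.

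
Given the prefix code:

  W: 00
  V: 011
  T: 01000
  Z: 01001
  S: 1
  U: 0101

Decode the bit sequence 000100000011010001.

WTWVTS

Read left to right; each codeword is recognised as soon as it completes (prefix code):
  00→W | 01000→T | 00→W | 011→V | 01000→T | 1→S
Decoded message: WTWVTS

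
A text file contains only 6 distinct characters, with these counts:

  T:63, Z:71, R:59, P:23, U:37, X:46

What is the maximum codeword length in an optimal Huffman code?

3

Merge the two lowest-weight nodes at each step:
merge P(23) and U(37): 60
merge X(46) and R(59): 105
merge 60 and T(63): 123
merge Z(71) and 105: 176
merge 123 and 176: 299
The rarest symbols sit at the bottom; the longest codeword is 3 bits.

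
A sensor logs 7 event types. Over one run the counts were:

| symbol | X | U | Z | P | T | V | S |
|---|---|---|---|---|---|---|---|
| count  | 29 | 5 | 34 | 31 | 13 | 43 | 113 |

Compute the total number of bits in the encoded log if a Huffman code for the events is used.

643

Build the Huffman tree bottom-up:
merge U(5) and T(13): 18
merge 18 and X(29): 47
merge P(31) and Z(34): 65
merge V(43) and 47: 90
merge 65 and 90: 155
merge S(113) and 155: 268
Each symbol's bit-cost is frequency × depth; summing gives 643 bits (equivalently 18 + 47 + 65 + 90 + 155 + 268).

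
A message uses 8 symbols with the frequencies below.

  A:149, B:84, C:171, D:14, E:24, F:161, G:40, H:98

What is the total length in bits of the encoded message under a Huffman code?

Greedily combine the two least-frequent nodes:
D(14) + E(24) → 38
38 + G(40) → 78
78 + B(84) → 162
H(98) + A(149) → 247
F(161) + 162 → 323
C(171) + 247 → 418
323 + 418 → 741
The encoded length is the sum of every internal node's weight: 38 + 78 + 162 + 247 + 323 + 418 + 741 = 2007 bits.

2007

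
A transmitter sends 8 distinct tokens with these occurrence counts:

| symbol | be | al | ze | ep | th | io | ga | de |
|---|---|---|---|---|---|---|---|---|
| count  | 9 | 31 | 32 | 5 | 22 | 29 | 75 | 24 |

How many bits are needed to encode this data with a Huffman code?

Greedily combine the two least-frequent nodes:
ep(5) + be(9) → 14
14 + th(22) → 36
de(24) + io(29) → 53
al(31) + ze(32) → 63
36 + 53 → 89
63 + ga(75) → 138
89 + 138 → 227
The encoded length is the sum of every internal node's weight: 14 + 36 + 53 + 63 + 89 + 138 + 227 = 620 bits.

620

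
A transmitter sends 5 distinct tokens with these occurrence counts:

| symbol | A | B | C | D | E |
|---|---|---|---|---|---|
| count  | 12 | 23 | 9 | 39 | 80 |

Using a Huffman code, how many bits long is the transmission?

311

Merge the two smallest weights repeatedly:
merge C(9) and A(12): 21
merge 21 and B(23): 44
merge D(39) and 44: 83
merge E(80) and 83: 163
Total encoded bits = sum of merged weights = 21 + 44 + 83 + 163 = 311.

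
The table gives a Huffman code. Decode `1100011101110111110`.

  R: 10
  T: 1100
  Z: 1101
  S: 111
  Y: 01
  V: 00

TYZZSR

Read left to right; each codeword is recognised as soon as it completes (prefix code):
  1100→T | 01→Y | 1101→Z | 1101→Z | 111→S | 10→R
Decoded message: TYZZSR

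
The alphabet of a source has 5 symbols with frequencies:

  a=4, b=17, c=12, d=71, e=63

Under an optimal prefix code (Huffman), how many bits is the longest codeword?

4

Merge the two lowest-weight nodes at each step:
combine a(4), c(12) → 16
combine 16, b(17) → 33
combine 33, e(63) → 96
combine d(71), 96 → 167
The rarest symbols sit at the bottom; the longest codeword is 4 bits.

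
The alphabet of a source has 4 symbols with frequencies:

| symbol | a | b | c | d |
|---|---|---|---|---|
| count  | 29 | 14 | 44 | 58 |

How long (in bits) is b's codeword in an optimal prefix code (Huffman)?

3

Repeatedly merge the two smallest:
b(14) + a(29) → 43
43 + c(44) → 87
d(58) + 87 → 145
The subtree containing b is merged 3 times, so code length = 3.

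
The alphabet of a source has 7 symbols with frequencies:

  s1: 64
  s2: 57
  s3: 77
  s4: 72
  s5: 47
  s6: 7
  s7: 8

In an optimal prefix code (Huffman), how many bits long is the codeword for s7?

5

Repeatedly merge the two smallest:
s6(7) + s7(8) → 15
15 + s5(47) → 62
s2(57) + 62 → 119
s1(64) + s4(72) → 136
s3(77) + 119 → 196
136 + 196 → 332
The subtree containing s7 is merged 5 times, so code length = 5.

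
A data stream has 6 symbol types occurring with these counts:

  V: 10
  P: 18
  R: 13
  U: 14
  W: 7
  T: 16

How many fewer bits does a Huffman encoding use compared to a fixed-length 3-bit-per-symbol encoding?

34

Fixed-length: 3 bits × 78 symbols = 234 bits.
Huffman merges:
merge W(7) and V(10): 17
merge R(13) and U(14): 27
merge T(16) and 17: 33
merge P(18) and 27: 45
merge 33 and 45: 78
Huffman total = 17 + 27 + 33 + 45 + 78 = 200 bits.
Saving = 234 − 200 = 34 bits.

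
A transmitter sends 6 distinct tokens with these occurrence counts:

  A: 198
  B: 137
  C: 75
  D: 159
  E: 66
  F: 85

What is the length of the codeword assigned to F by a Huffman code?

Build the tree from the bottom:
combine E(66), C(75) → 141
combine F(85), B(137) → 222
combine 141, D(159) → 300
combine A(198), 222 → 420
combine 300, 420 → 720
F sits 3 levels below the root, so its codeword is 3 bits.

3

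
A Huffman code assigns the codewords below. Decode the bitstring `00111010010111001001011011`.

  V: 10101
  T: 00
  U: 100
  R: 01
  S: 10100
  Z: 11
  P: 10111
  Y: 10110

TZSPTUYZ

Read left to right; each codeword is recognised as soon as it completes (prefix code):
  00→T | 11→Z | 10100→S | 10111→P | 00→T | 100→U | 10110→Y | 11→Z
Decoded message: TZSPTUYZ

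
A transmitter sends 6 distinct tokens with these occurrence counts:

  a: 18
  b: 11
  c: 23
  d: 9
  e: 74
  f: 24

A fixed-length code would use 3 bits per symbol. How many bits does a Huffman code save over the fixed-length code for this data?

128

Fixed-length: 3 bits × 159 symbols = 477 bits.
Huffman merges:
combine d(9), b(11) → 20
combine a(18), 20 → 38
combine c(23), f(24) → 47
combine 38, 47 → 85
combine e(74), 85 → 159
Huffman total = 20 + 38 + 47 + 85 + 159 = 349 bits.
Saving = 477 − 349 = 128 bits.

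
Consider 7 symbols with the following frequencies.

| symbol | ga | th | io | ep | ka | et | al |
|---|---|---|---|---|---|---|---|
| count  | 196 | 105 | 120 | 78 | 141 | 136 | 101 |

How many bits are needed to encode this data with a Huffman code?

Greedily combine the two least-frequent nodes:
ep(78) + al(101) → 179
th(105) + io(120) → 225
et(136) + ka(141) → 277
179 + ga(196) → 375
225 + 277 → 502
375 + 502 → 877
Each symbol's bit-cost is frequency × depth; summing gives 2435 bits (equivalently 179 + 225 + 277 + 375 + 502 + 877).

2435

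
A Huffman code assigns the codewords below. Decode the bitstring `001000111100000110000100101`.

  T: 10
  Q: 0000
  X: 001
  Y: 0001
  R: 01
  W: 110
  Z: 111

Read left to right; each codeword is recognised as soon as it completes (prefix code):
  001→X | 0001→Y | 111→Z | 0000→Q | 01→R | 10→T | 0001→Y | 001→X | 01→R
Decoded message: XYZQRTYXR

XYZQRTYXR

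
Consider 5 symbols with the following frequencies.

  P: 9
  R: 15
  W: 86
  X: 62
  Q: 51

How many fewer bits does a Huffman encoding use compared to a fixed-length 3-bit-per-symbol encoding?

Fixed-length: 3 bits × 223 symbols = 669 bits.
Huffman merges:
combine P(9), R(15) → 24
combine 24, Q(51) → 75
combine X(62), 75 → 137
combine W(86), 137 → 223
Huffman total = 24 + 75 + 137 + 223 = 459 bits.
Saving = 669 − 459 = 210 bits.

210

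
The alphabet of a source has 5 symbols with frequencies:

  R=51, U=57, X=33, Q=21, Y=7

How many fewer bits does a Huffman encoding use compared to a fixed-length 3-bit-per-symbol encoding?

Fixed-length: 3 bits × 169 symbols = 507 bits.
Huffman merges:
merge Y(7) and Q(21): 28
merge 28 and X(33): 61
merge R(51) and U(57): 108
merge 61 and 108: 169
Huffman total = 28 + 61 + 108 + 169 = 366 bits.
Saving = 507 − 366 = 141 bits.

141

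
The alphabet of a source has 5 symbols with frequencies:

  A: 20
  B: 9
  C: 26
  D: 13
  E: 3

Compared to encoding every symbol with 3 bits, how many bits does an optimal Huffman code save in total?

Fixed-length: 3 bits × 71 symbols = 213 bits.
Huffman merges:
merge E(3) and B(9): 12
merge 12 and D(13): 25
merge A(20) and 25: 45
merge C(26) and 45: 71
Huffman total = 12 + 25 + 45 + 71 = 153 bits.
Saving = 213 − 153 = 60 bits.

60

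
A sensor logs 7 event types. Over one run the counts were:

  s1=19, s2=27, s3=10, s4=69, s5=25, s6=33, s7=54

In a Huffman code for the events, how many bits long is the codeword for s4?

Build the tree from the bottom:
s3(10) + s1(19) → 29
s5(25) + s2(27) → 52
29 + s6(33) → 62
52 + s7(54) → 106
62 + s4(69) → 131
106 + 131 → 237
The subtree containing s4 is merged 2 times, so code length = 2.

2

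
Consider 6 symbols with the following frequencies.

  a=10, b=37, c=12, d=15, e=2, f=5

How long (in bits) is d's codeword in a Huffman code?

Build the tree from the bottom:
e(2) + f(5) → 7
7 + a(10) → 17
c(12) + d(15) → 27
17 + 27 → 44
b(37) + 44 → 81
The subtree containing d is merged 3 times, so code length = 3.

3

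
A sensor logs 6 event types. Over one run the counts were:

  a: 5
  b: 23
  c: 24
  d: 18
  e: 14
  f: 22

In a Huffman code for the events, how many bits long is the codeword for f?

2

Huffman merges, smallest pair first:
a(5) + e(14) → 19
d(18) + 19 → 37
f(22) + b(23) → 45
c(24) + 37 → 61
45 + 61 → 106
The subtree containing f is merged 2 times, so code length = 2.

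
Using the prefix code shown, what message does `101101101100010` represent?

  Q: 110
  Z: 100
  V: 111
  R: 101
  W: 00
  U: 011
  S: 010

Read left to right; each codeword is recognised as soon as it completes (prefix code):
  101→R | 101→R | 101→R | 100→Z | 010→S
Decoded message: RRRZS

RRRZS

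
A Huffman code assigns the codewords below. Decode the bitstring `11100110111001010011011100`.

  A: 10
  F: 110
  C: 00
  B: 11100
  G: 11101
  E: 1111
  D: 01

BFBAADAB

Read left to right; each codeword is recognised as soon as it completes (prefix code):
  11100→B | 110→F | 11100→B | 10→A | 10→A | 01→D | 10→A | 11100→B
Decoded message: BFBAADAB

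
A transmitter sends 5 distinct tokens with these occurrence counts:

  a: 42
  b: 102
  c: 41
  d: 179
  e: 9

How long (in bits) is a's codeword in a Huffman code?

Build the tree from the bottom:
e(9) + c(41) → 50
a(42) + 50 → 92
92 + b(102) → 194
d(179) + 194 → 373
a's leaf is at depth 3, giving a 3-bit codeword.

3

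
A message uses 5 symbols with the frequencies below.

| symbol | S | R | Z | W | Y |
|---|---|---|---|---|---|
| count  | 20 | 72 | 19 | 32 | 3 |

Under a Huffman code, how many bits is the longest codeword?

Merge the two lowest-weight nodes at each step:
merge Y(3) and Z(19): 22
merge S(20) and 22: 42
merge W(32) and 42: 74
merge R(72) and 74: 146
The rarest symbols sit at the bottom; the longest codeword is 4 bits.

4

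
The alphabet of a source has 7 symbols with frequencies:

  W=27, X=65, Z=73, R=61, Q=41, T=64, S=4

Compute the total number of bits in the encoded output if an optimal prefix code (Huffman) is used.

Build the Huffman tree bottom-up:
merge S(4) and W(27): 31
merge 31 and Q(41): 72
merge R(61) and T(64): 125
merge X(65) and 72: 137
merge Z(73) and 125: 198
merge 137 and 198: 335
Each symbol's bit-cost is frequency × depth; summing gives 898 bits (equivalently 31 + 72 + 125 + 137 + 198 + 335).

898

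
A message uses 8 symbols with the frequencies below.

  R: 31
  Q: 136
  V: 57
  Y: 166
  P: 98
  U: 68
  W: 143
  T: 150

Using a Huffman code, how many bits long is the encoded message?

2469

Merge the two smallest weights repeatedly:
combine R(31), V(57) → 88
combine U(68), 88 → 156
combine P(98), Q(136) → 234
combine W(143), T(150) → 293
combine 156, Y(166) → 322
combine 234, 293 → 527
combine 322, 527 → 849
Total encoded bits = sum of merged weights = 88 + 156 + 234 + 293 + 322 + 527 + 849 = 2469.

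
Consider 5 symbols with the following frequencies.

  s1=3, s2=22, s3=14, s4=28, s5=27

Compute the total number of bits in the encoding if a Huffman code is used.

205

Greedily combine the two least-frequent nodes:
s1(3) + s3(14) → 17
17 + s2(22) → 39
s5(27) + s4(28) → 55
39 + 55 → 94
Total encoded bits = sum of merged weights = 17 + 39 + 55 + 94 = 205.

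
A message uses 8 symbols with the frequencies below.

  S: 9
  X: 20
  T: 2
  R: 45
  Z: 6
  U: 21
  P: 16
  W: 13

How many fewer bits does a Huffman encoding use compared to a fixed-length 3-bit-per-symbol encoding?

Fixed-length: 3 bits × 132 symbols = 396 bits.
Huffman merges:
combine T(2), Z(6) → 8
combine 8, S(9) → 17
combine W(13), P(16) → 29
combine 17, X(20) → 37
combine U(21), 29 → 50
combine 37, R(45) → 82
combine 50, 82 → 132
Huffman total = 8 + 17 + 29 + 37 + 50 + 82 + 132 = 355 bits.
Saving = 396 − 355 = 41 bits.

41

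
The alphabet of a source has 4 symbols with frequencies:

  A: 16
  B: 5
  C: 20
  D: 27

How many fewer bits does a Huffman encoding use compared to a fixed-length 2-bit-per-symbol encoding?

6

Fixed-length: 2 bits × 68 symbols = 136 bits.
Huffman merges:
merge B(5) and A(16): 21
merge C(20) and 21: 41
merge D(27) and 41: 68
Huffman total = 21 + 41 + 68 = 130 bits.
Saving = 136 − 130 = 6 bits.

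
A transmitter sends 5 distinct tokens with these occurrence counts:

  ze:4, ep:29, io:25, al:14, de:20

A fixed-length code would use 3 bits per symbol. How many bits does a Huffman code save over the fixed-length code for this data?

Fixed-length: 3 bits × 92 symbols = 276 bits.
Huffman merges:
merge ze(4) and al(14): 18
merge 18 and de(20): 38
merge io(25) and ep(29): 54
merge 38 and 54: 92
Huffman total = 18 + 38 + 54 + 92 = 202 bits.
Saving = 276 − 202 = 74 bits.

74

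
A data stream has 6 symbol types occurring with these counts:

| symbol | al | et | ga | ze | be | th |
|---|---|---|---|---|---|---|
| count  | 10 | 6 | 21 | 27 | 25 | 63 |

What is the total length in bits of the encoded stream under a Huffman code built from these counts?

346

Build the Huffman tree bottom-up:
et(6) + al(10) → 16
16 + ga(21) → 37
be(25) + ze(27) → 52
37 + 52 → 89
th(63) + 89 → 152
Total encoded bits = sum of merged weights = 16 + 37 + 52 + 89 + 152 = 346.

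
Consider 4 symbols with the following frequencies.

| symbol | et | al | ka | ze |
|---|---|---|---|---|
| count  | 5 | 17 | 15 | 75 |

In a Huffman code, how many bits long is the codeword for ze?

Build the tree from the bottom:
merge et(5) and ka(15): 20
merge al(17) and 20: 37
merge 37 and ze(75): 112
ze is a child of the root — depth 1, so its codeword is a single bit.

1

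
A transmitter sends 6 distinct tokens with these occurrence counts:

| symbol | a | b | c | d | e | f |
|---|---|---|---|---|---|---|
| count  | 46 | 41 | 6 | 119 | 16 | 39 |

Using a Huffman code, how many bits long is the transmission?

585

Merge the two smallest weights repeatedly:
c(6) + e(16) → 22
22 + f(39) → 61
b(41) + a(46) → 87
61 + 87 → 148
d(119) + 148 → 267
The encoded length is the sum of every internal node's weight: 22 + 61 + 87 + 148 + 267 = 585 bits.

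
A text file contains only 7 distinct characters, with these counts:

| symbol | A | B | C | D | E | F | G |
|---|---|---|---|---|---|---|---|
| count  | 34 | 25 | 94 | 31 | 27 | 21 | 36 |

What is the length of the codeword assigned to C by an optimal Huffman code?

Build the tree from the bottom:
combine F(21), B(25) → 46
combine E(27), D(31) → 58
combine A(34), G(36) → 70
combine 46, 58 → 104
combine 70, C(94) → 164
combine 104, 164 → 268
C's leaf is at depth 2, giving a 2-bit codeword.

2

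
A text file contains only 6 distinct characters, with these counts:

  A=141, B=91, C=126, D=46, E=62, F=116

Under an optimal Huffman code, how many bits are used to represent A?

Huffman merges, smallest pair first:
D(46) + E(62) → 108
B(91) + 108 → 199
F(116) + C(126) → 242
A(141) + 199 → 340
242 + 340 → 582
A's leaf is at depth 2, giving a 2-bit codeword.

2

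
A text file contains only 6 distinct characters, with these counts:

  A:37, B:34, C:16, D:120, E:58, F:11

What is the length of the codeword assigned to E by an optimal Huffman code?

Huffman merges, smallest pair first:
combine F(11), C(16) → 27
combine 27, B(34) → 61
combine A(37), E(58) → 95
combine 61, 95 → 156
combine D(120), 156 → 276
E sits 3 levels below the root, so its codeword is 3 bits.

3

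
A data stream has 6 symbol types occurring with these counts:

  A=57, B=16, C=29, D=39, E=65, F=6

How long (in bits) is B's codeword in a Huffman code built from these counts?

4

Huffman merges, smallest pair first:
combine F(6), B(16) → 22
combine 22, C(29) → 51
combine D(39), 51 → 90
combine A(57), E(65) → 122
combine 90, 122 → 212
B's leaf is at depth 4, giving a 4-bit codeword.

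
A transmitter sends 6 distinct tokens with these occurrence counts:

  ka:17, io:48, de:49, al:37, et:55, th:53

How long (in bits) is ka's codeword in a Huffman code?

Huffman merges, smallest pair first:
combine ka(17), al(37) → 54
combine io(48), de(49) → 97
combine th(53), 54 → 107
combine et(55), 97 → 152
combine 107, 152 → 259
ka sits 3 levels below the root, so its codeword is 3 bits.

3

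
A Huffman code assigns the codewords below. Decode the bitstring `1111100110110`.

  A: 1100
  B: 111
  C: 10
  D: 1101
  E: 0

Read left to right; each codeword is recognised as soon as it completes (prefix code):
  111→B | 1100→A | 1101→D | 10→C
Decoded message: BADC

BADC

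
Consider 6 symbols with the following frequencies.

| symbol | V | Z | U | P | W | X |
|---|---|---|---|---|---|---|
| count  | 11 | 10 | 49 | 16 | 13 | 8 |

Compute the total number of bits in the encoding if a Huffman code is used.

241

Greedily combine the two least-frequent nodes:
merge X(8) and Z(10): 18
merge V(11) and W(13): 24
merge P(16) and 18: 34
merge 24 and 34: 58
merge U(49) and 58: 107
Total encoded bits = sum of merged weights = 18 + 24 + 34 + 58 + 107 = 241.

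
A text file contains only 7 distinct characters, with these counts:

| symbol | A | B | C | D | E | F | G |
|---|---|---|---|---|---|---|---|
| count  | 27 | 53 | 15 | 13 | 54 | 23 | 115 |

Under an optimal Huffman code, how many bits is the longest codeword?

Merge the two lowest-weight nodes at each step:
merge D(13) and C(15): 28
merge F(23) and A(27): 50
merge 28 and 50: 78
merge B(53) and E(54): 107
merge 78 and 107: 185
merge G(115) and 185: 300
Maximum depth reached is 4.

4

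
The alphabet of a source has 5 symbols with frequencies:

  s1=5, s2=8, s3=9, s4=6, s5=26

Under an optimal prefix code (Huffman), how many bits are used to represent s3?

3

Huffman merges, smallest pair first:
combine s1(5), s4(6) → 11
combine s2(8), s3(9) → 17
combine 11, 17 → 28
combine s5(26), 28 → 54
s3 sits 3 levels below the root, so its codeword is 3 bits.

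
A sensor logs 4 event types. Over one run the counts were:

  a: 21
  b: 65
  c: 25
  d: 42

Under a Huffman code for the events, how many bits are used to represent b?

1

Repeatedly merge the two smallest:
merge a(21) and c(25): 46
merge d(42) and 46: 88
merge b(65) and 88: 153
b sits one level below the root: a 1-bit codeword.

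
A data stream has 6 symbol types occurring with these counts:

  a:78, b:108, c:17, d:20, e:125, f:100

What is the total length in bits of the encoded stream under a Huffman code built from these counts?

1048

Merge the two smallest weights repeatedly:
combine c(17), d(20) → 37
combine 37, a(78) → 115
combine f(100), b(108) → 208
combine 115, e(125) → 240
combine 208, 240 → 448
Each symbol's bit-cost is frequency × depth; summing gives 1048 bits (equivalently 37 + 115 + 208 + 240 + 448).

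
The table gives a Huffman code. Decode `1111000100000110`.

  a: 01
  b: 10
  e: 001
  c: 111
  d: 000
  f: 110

cbedeb

Read left to right; each codeword is recognised as soon as it completes (prefix code):
  111→c | 10→b | 001→e | 000→d | 001→e | 10→b
Decoded message: cbedeb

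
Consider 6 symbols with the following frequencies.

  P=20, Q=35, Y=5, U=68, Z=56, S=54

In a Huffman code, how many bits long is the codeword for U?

2

Build the tree from the bottom:
combine Y(5), P(20) → 25
combine 25, Q(35) → 60
combine S(54), Z(56) → 110
combine 60, U(68) → 128
combine 110, 128 → 238
U's leaf is at depth 2, giving a 2-bit codeword.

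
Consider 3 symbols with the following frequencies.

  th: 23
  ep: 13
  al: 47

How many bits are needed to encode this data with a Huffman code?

119

Greedily combine the two least-frequent nodes:
merge ep(13) and th(23): 36
merge 36 and al(47): 83
Total encoded bits = sum of merged weights = 36 + 83 = 119.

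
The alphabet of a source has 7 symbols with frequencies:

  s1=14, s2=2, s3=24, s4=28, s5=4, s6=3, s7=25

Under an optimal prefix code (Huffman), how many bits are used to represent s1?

3

Build the tree from the bottom:
s2(2) + s6(3) → 5
s5(4) + 5 → 9
9 + s1(14) → 23
23 + s3(24) → 47
s7(25) + s4(28) → 53
47 + 53 → 100
s1 sits 3 levels below the root, so its codeword is 3 bits.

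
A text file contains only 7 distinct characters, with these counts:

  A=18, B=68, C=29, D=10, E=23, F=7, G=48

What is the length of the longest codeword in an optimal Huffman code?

Merge the two lowest-weight nodes at each step:
F(7) + D(10) → 17
17 + A(18) → 35
E(23) + C(29) → 52
35 + G(48) → 83
52 + B(68) → 120
83 + 120 → 203
The rarest symbols sit at the bottom; the longest codeword is 4 bits.

4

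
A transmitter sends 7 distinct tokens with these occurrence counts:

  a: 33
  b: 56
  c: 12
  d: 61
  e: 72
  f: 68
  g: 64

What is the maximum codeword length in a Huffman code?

Merge the two lowest-weight nodes at each step:
combine c(12), a(33) → 45
combine 45, b(56) → 101
combine d(61), g(64) → 125
combine f(68), e(72) → 140
combine 101, 125 → 226
combine 140, 226 → 366
The first pair merged (c, a) ends up deepest, at depth 4.

4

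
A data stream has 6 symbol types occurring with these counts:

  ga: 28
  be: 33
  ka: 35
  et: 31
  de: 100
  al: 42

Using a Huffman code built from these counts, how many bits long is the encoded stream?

665

Build the Huffman tree bottom-up:
merge ga(28) and et(31): 59
merge be(33) and ka(35): 68
merge al(42) and 59: 101
merge 68 and de(100): 168
merge 101 and 168: 269
The encoded length is the sum of every internal node's weight: 59 + 68 + 101 + 168 + 269 = 665 bits.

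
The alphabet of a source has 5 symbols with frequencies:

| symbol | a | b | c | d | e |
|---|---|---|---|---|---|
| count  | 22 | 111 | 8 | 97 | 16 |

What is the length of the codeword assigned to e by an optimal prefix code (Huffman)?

Repeatedly merge the two smallest:
merge c(8) and e(16): 24
merge a(22) and 24: 46
merge 46 and d(97): 143
merge b(111) and 143: 254
The subtree containing e is merged 4 times, so code length = 4.

4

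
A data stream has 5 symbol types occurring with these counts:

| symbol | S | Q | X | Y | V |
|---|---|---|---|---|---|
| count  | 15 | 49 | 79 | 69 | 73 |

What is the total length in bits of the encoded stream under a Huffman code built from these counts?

634

Greedily combine the two least-frequent nodes:
merge S(15) and Q(49): 64
merge 64 and Y(69): 133
merge V(73) and X(79): 152
merge 133 and 152: 285
Each symbol's bit-cost is frequency × depth; summing gives 634 bits (equivalently 64 + 133 + 152 + 285).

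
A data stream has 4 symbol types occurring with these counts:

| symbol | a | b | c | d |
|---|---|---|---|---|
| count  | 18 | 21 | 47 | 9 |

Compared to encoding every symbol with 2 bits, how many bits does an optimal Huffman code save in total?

Fixed-length: 2 bits × 95 symbols = 190 bits.
Huffman merges:
combine d(9), a(18) → 27
combine b(21), 27 → 48
combine c(47), 48 → 95
Huffman total = 27 + 48 + 95 = 170 bits.
Saving = 190 − 170 = 20 bits.

20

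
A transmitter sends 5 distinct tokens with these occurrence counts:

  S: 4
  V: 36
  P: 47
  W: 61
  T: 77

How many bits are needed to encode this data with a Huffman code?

Merge the two smallest weights repeatedly:
S(4) + V(36) → 40
40 + P(47) → 87
W(61) + T(77) → 138
87 + 138 → 225
The encoded length is the sum of every internal node's weight: 40 + 87 + 138 + 225 = 490 bits.

490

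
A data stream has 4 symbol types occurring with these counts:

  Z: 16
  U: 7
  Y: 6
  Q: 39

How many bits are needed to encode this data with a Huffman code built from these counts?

110

Build the Huffman tree bottom-up:
Y(6) + U(7) → 13
13 + Z(16) → 29
29 + Q(39) → 68
The encoded length is the sum of every internal node's weight: 13 + 29 + 68 = 110 bits.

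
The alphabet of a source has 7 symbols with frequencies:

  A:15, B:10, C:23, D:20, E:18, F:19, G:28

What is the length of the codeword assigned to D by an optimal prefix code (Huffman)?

3

Huffman merges, smallest pair first:
merge B(10) and A(15): 25
merge E(18) and F(19): 37
merge D(20) and C(23): 43
merge 25 and G(28): 53
merge 37 and 43: 80
merge 53 and 80: 133
The subtree containing D is merged 3 times, so code length = 3.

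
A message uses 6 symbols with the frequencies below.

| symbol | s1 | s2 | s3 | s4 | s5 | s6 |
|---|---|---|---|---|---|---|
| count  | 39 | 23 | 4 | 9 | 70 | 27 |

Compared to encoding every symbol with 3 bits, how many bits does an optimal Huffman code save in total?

130

Fixed-length: 3 bits × 172 symbols = 516 bits.
Huffman merges:
merge s3(4) and s4(9): 13
merge 13 and s2(23): 36
merge s6(27) and 36: 63
merge s1(39) and 63: 102
merge s5(70) and 102: 172
Huffman total = 13 + 36 + 63 + 102 + 172 = 386 bits.
Saving = 516 − 386 = 130 bits.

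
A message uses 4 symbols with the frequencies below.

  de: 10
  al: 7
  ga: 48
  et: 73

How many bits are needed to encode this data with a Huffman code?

220

Merge the two smallest weights repeatedly:
merge al(7) and de(10): 17
merge 17 and ga(48): 65
merge 65 and et(73): 138
The encoded length is the sum of every internal node's weight: 17 + 65 + 138 = 220 bits.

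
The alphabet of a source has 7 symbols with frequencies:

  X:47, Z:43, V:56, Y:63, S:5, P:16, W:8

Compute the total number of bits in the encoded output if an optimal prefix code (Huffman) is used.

590

Greedily combine the two least-frequent nodes:
combine S(5), W(8) → 13
combine 13, P(16) → 29
combine 29, Z(43) → 72
combine X(47), V(56) → 103
combine Y(63), 72 → 135
combine 103, 135 → 238
The encoded length is the sum of every internal node's weight: 13 + 29 + 72 + 103 + 135 + 238 = 590 bits.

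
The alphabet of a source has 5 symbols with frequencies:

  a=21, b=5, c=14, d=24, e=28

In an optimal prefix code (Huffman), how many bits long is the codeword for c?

3

Build the tree from the bottom:
b(5) + c(14) → 19
19 + a(21) → 40
d(24) + e(28) → 52
40 + 52 → 92
c sits 3 levels below the root, so its codeword is 3 bits.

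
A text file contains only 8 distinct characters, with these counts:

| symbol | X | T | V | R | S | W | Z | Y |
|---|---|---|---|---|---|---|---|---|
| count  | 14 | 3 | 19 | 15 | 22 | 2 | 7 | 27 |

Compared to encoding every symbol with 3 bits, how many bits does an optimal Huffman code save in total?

Fixed-length: 3 bits × 109 symbols = 327 bits.
Huffman merges:
combine W(2), T(3) → 5
combine 5, Z(7) → 12
combine 12, X(14) → 26
combine R(15), V(19) → 34
combine S(22), 26 → 48
combine Y(27), 34 → 61
combine 48, 61 → 109
Huffman total = 5 + 12 + 26 + 34 + 48 + 61 + 109 = 295 bits.
Saving = 327 − 295 = 32 bits.

32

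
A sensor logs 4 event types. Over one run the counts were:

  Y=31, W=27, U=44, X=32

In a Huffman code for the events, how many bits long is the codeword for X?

Huffman merges, smallest pair first:
combine W(27), Y(31) → 58
combine X(32), U(44) → 76
combine 58, 76 → 134
X's leaf is at depth 2, giving a 2-bit codeword.

2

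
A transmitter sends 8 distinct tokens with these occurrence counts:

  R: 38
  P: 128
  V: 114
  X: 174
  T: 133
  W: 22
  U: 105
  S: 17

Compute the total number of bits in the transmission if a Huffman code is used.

2002

Build the Huffman tree bottom-up:
combine S(17), W(22) → 39
combine R(38), 39 → 77
combine 77, U(105) → 182
combine V(114), P(128) → 242
combine T(133), X(174) → 307
combine 182, 242 → 424
combine 307, 424 → 731
Each symbol's bit-cost is frequency × depth; summing gives 2002 bits (equivalently 39 + 77 + 182 + 242 + 307 + 424 + 731).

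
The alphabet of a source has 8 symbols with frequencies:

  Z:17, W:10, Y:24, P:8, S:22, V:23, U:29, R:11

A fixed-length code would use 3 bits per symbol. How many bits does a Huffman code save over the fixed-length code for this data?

11

Fixed-length: 3 bits × 144 symbols = 432 bits.
Huffman merges:
merge P(8) and W(10): 18
merge R(11) and Z(17): 28
merge 18 and S(22): 40
merge V(23) and Y(24): 47
merge 28 and U(29): 57
merge 40 and 47: 87
merge 57 and 87: 144
Huffman total = 18 + 28 + 40 + 47 + 57 + 87 + 144 = 421 bits.
Saving = 432 − 421 = 11 bits.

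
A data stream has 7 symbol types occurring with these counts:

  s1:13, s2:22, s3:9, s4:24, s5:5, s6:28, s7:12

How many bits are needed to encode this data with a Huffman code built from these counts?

301

Merge the two smallest weights repeatedly:
s5(5) + s3(9) → 14
s7(12) + s1(13) → 25
14 + s2(22) → 36
s4(24) + 25 → 49
s6(28) + 36 → 64
49 + 64 → 113
The encoded length is the sum of every internal node's weight: 14 + 25 + 36 + 49 + 64 + 113 = 301 bits.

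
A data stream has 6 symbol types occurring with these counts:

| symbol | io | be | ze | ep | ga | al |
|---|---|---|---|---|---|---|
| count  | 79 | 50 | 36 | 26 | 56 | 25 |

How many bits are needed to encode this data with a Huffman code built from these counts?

681

Merge the two smallest weights repeatedly:
combine al(25), ep(26) → 51
combine ze(36), be(50) → 86
combine 51, ga(56) → 107
combine io(79), 86 → 165
combine 107, 165 → 272
Each symbol's bit-cost is frequency × depth; summing gives 681 bits (equivalently 51 + 86 + 107 + 165 + 272).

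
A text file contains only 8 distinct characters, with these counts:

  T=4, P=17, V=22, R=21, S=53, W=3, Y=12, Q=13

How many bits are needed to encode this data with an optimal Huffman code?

Greedily combine the two least-frequent nodes:
W(3) + T(4) → 7
7 + Y(12) → 19
Q(13) + P(17) → 30
19 + R(21) → 40
V(22) + 30 → 52
40 + 52 → 92
S(53) + 92 → 145
Each symbol's bit-cost is frequency × depth; summing gives 385 bits (equivalently 7 + 19 + 30 + 40 + 52 + 92 + 145).

385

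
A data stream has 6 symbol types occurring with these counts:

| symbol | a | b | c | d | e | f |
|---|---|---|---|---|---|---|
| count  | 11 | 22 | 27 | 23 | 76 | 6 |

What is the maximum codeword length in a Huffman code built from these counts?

Merge the two lowest-weight nodes at each step:
merge f(6) and a(11): 17
merge 17 and b(22): 39
merge d(23) and c(27): 50
merge 39 and 50: 89
merge e(76) and 89: 165
The first pair merged (f, a) ends up deepest, at depth 4.

4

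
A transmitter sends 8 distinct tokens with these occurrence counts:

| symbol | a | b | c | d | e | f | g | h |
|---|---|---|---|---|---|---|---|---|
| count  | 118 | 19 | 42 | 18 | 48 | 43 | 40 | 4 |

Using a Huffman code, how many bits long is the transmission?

Greedily combine the two least-frequent nodes:
h(4) + d(18) → 22
b(19) + 22 → 41
g(40) + 41 → 81
c(42) + f(43) → 85
e(48) + 81 → 129
85 + a(118) → 203
129 + 203 → 332
Total encoded bits = sum of merged weights = 22 + 41 + 81 + 85 + 129 + 203 + 332 = 893.

893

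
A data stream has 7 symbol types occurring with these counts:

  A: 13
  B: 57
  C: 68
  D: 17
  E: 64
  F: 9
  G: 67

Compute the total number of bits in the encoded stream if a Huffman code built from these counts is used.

Greedily combine the two least-frequent nodes:
F(9) + A(13) → 22
D(17) + 22 → 39
39 + B(57) → 96
E(64) + G(67) → 131
C(68) + 96 → 164
131 + 164 → 295
The encoded length is the sum of every internal node's weight: 22 + 39 + 96 + 131 + 164 + 295 = 747 bits.

747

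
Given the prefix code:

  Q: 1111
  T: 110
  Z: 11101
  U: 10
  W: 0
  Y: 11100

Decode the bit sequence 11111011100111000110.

QUYYWT

Read left to right; each codeword is recognised as soon as it completes (prefix code):
  1111→Q | 10→U | 11100→Y | 11100→Y | 0→W | 110→T
Decoded message: QUYYWT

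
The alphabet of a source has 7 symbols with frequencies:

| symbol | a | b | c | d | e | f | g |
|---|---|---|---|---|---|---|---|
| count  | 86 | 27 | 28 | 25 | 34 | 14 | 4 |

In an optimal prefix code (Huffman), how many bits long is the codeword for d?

Huffman merges, smallest pair first:
g(4) + f(14) → 18
18 + d(25) → 43
b(27) + c(28) → 55
e(34) + 43 → 77
55 + 77 → 132
a(86) + 132 → 218
d's leaf is at depth 4, giving a 4-bit codeword.

4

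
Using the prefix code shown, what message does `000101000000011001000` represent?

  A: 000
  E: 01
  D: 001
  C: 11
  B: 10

ABBAACDA

Read left to right; each codeword is recognised as soon as it completes (prefix code):
  000→A | 10→B | 10→B | 000→A | 000→A | 11→C | 001→D | 000→A
Decoded message: ABBAACDA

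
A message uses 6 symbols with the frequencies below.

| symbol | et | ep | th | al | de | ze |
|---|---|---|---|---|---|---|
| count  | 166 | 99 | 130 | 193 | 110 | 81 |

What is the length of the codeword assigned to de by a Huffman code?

Huffman merges, smallest pair first:
merge ze(81) and ep(99): 180
merge de(110) and th(130): 240
merge et(166) and 180: 346
merge al(193) and 240: 433
merge 346 and 433: 779
de sits 3 levels below the root, so its codeword is 3 bits.

3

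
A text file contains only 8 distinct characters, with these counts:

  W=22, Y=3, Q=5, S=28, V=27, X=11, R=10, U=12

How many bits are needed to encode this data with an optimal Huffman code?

Merge the two smallest weights repeatedly:
merge Y(3) and Q(5): 8
merge 8 and R(10): 18
merge X(11) and U(12): 23
merge 18 and W(22): 40
merge 23 and V(27): 50
merge S(28) and 40: 68
merge 50 and 68: 118
Total encoded bits = sum of merged weights = 8 + 18 + 23 + 40 + 50 + 68 + 118 = 325.

325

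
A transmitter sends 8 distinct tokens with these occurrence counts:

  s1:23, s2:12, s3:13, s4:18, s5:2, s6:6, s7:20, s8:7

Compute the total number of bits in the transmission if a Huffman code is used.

283

Merge the two smallest weights repeatedly:
combine s5(2), s6(6) → 8
combine s8(7), 8 → 15
combine s2(12), s3(13) → 25
combine 15, s4(18) → 33
combine s7(20), s1(23) → 43
combine 25, 33 → 58
combine 43, 58 → 101
The encoded length is the sum of every internal node's weight: 8 + 15 + 25 + 33 + 43 + 58 + 101 = 283 bits.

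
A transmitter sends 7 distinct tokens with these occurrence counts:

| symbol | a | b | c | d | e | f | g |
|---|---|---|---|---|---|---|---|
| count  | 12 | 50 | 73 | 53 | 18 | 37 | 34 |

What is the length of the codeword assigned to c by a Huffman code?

2

Repeatedly merge the two smallest:
combine a(12), e(18) → 30
combine 30, g(34) → 64
combine f(37), b(50) → 87
combine d(53), 64 → 117
combine c(73), 87 → 160
combine 117, 160 → 277
c sits 2 levels below the root, so its codeword is 2 bits.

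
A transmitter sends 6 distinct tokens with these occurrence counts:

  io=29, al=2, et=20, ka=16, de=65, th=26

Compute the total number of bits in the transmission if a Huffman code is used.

Build the Huffman tree bottom-up:
combine al(2), ka(16) → 18
combine 18, et(20) → 38
combine th(26), io(29) → 55
combine 38, 55 → 93
combine de(65), 93 → 158
Total encoded bits = sum of merged weights = 18 + 38 + 55 + 93 + 158 = 362.

362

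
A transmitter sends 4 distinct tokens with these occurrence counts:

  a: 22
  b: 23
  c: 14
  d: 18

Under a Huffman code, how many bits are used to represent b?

Repeatedly merge the two smallest:
merge c(14) and d(18): 32
merge a(22) and b(23): 45
merge 32 and 45: 77
b's leaf is at depth 2, giving a 2-bit codeword.

2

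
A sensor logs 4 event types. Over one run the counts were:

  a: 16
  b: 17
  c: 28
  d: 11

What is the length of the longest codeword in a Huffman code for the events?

Merge the two lowest-weight nodes at each step:
combine d(11), a(16) → 27
combine b(17), 27 → 44
combine c(28), 44 → 72
Maximum depth reached is 3.

3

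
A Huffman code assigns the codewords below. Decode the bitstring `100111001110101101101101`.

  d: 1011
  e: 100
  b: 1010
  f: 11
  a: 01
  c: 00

Read left to right; each codeword is recognised as soon as it completes (prefix code):
  100→e | 11→f | 100→e | 11→f | 1010→b | 11→f | 01→a | 1011→d | 01→a
Decoded message: efefbfada

efefbfada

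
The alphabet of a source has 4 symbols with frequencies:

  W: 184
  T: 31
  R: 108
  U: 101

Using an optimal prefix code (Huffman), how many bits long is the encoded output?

Merge the two smallest weights repeatedly:
T(31) + U(101) → 132
R(108) + 132 → 240
W(184) + 240 → 424
The encoded length is the sum of every internal node's weight: 132 + 240 + 424 = 796 bits.

796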